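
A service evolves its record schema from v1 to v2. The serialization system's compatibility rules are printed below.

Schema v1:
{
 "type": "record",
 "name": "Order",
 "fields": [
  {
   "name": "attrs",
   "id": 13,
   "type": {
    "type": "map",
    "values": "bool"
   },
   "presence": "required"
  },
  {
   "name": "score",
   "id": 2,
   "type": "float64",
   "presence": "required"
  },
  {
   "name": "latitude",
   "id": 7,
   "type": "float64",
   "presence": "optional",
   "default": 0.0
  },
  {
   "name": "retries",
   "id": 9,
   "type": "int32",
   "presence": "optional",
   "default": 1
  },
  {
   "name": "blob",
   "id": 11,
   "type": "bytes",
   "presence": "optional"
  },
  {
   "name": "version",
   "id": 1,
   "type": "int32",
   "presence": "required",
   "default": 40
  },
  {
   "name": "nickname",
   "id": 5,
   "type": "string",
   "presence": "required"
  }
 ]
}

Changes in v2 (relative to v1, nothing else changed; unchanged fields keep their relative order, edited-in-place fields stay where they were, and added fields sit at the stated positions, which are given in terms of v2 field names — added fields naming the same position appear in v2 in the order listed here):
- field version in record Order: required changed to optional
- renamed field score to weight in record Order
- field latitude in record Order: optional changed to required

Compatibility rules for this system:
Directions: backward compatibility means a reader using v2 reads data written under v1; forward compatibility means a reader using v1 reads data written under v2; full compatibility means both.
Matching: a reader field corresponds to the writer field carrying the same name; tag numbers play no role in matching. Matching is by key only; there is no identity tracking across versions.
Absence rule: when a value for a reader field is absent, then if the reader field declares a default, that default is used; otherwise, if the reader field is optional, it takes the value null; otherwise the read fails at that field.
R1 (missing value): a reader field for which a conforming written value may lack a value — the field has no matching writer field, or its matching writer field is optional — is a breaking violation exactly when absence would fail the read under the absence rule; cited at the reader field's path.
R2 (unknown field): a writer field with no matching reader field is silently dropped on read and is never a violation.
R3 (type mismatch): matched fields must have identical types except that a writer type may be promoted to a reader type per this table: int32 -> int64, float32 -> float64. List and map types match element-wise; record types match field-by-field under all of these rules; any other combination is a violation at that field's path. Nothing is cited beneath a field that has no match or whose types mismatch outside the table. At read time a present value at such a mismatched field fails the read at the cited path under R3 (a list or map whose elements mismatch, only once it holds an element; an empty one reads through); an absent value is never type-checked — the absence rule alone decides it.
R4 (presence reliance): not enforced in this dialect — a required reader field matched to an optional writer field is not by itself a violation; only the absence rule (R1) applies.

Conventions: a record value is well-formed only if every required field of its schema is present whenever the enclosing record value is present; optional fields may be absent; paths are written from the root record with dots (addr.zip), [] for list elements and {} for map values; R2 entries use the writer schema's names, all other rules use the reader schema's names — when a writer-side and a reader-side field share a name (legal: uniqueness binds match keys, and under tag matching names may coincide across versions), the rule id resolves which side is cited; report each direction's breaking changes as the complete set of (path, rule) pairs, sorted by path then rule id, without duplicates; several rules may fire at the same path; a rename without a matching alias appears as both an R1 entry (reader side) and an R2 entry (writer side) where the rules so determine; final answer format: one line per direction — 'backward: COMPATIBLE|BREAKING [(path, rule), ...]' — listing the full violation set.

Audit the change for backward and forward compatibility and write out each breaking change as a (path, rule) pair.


arrows below run writer -> reader for Order
backward for Order (reader v2, writer v1):
  attrs <- attrs (map<string, bool> -> map<string, bool>, writer required)
  weight: no writer-side match
  latitude <- latitude (float64 -> float64, writer optional)
  retries <- retries (int32 -> int32, writer optional)
  blob <- blob (bytes -> bytes, writer optional)
  version <- version (int32 -> int32, writer required)
  nickname <- nickname (string -> string, writer required)
  score (writer side), unknown to reader
  violation R1 at weight
  => 1 violation(s): backward is BREAKING for Order
forward for Order (reader v1, writer v2):
  attrs <- attrs (map<string, bool> -> map<string, bool>, writer required)
  score: no writer-side match
  latitude <- latitude (float64 -> float64, writer required)
  retries <- retries (int32 -> int32, writer optional)
  blob <- blob (bytes -> bytes, writer optional)
  version <- version (int32 -> int32, writer optional)
  nickname <- nickname (string -> string, writer required)
  weight (writer side), unknown to reader
  violation R1 at score
  => 1 violation(s): forward is BREAKING for Order

backward: BREAKING [(weight, R1)]; forward: BREAKING [(score, R1)]


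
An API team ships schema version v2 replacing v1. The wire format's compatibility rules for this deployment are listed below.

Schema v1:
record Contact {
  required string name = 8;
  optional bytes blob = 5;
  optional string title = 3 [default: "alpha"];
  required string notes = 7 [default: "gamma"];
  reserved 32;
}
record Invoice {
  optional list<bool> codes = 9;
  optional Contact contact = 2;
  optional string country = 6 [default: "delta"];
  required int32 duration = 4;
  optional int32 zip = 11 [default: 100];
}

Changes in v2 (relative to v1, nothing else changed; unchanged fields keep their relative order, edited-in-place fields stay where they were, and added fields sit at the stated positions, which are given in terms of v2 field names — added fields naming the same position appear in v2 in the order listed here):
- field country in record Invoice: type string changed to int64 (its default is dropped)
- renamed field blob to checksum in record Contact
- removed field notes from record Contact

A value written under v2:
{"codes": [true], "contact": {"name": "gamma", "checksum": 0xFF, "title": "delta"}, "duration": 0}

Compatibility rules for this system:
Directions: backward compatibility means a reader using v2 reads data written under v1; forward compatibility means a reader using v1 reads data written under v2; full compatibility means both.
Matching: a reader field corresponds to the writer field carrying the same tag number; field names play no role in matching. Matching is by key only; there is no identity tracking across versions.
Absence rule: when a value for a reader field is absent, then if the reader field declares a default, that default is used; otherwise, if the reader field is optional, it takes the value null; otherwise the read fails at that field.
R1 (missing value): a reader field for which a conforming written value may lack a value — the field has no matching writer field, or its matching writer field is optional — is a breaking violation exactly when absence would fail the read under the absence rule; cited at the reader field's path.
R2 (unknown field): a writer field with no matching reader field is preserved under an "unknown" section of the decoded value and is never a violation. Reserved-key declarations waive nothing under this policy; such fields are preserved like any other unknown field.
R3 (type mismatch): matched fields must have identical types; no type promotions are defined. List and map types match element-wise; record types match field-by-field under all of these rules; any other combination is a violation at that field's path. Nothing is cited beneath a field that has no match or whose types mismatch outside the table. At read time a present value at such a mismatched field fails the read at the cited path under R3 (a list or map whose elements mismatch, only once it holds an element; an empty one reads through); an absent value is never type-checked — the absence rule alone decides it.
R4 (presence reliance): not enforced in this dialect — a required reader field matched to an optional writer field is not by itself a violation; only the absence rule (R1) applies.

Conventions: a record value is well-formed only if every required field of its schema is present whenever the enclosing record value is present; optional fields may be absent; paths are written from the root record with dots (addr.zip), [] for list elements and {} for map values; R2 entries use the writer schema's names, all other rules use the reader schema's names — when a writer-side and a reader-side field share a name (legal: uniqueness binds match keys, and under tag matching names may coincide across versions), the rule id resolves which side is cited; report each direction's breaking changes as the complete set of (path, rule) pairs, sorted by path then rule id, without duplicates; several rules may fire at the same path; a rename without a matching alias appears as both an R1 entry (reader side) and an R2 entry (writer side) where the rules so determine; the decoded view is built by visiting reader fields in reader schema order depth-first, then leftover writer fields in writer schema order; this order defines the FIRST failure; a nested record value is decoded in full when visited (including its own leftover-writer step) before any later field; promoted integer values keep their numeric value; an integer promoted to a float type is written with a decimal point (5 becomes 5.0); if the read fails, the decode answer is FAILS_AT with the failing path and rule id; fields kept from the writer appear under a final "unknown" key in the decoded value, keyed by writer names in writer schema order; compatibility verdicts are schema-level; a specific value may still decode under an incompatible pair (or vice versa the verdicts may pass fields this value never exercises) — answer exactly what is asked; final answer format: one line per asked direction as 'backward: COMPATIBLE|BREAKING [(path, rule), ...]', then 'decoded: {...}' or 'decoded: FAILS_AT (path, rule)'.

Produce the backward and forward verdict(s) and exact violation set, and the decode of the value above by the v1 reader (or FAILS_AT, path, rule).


backward: BREAKING [(country, R3)]; forward: BREAKING [(country, R3)]; decoded: {"codes": [true], "contact": {"name": "gamma", "blob": 0xFF, "title": "delta", "notes": "gamma"}, "country": "delta", "duration": 0, "zip": 100}

in Invoice below, arrows point writer -> reader
backward pass over Invoice, reader schema v2, writer schema v1:
  list<bool> -> list<bool>, writer optional: codes aligns to codes
  Contact -> Contact, writer optional: contact aligns to contact
  string -> int64, writer optional: country aligns to country
  int32 -> int32, writer required: duration aligns to duration
  int32 -> int32, writer optional: zip aligns to zip
  string -> string, writer required: contact.name aligns to contact.name
  bytes -> bytes, writer optional: contact.checksum aligns to contact.blob
  string -> string, writer optional: contact.title aligns to contact.title
  writer field contact.notes has no reader counterpart
  rule R3 violated at country
  => backward: BREAKING (1)
forward pass over Invoice, reader schema v1, writer schema v2:
  list<bool> -> list<bool>, writer optional: codes aligns to codes
  Contact -> Contact, writer optional: contact aligns to contact
  int64 -> string, writer optional: country aligns to country
  int32 -> int32, writer required: duration aligns to duration
  int32 -> int32, writer optional: zip aligns to zip
  string -> string, writer required: contact.name aligns to contact.name
  bytes -> bytes, writer optional: contact.blob aligns to contact.checksum
  string -> string, writer optional: contact.title aligns to contact.title
  contact.notes: no writer-side match
  rule R3 violated at country
  => forward: BREAKING (1)
decoding the Invoice value with the v1 reader:
  codes := [true]
  contact.name := "gamma"
  contact.blob := 0xFF (from writer checksum)
  contact.title := "delta"
  contact.notes := "gamma" (missing; default applied)
  country := "delta" (missing; default applied)
  duration := 0
  zip := 100 (missing; default applied)
  => decoded: {"codes": [true], "contact": {"name": "gamma", "blob": 0xFF, "title": "delta", "notes": "gamma"}, "country": "delta", "duration": 0, "zip": 100}


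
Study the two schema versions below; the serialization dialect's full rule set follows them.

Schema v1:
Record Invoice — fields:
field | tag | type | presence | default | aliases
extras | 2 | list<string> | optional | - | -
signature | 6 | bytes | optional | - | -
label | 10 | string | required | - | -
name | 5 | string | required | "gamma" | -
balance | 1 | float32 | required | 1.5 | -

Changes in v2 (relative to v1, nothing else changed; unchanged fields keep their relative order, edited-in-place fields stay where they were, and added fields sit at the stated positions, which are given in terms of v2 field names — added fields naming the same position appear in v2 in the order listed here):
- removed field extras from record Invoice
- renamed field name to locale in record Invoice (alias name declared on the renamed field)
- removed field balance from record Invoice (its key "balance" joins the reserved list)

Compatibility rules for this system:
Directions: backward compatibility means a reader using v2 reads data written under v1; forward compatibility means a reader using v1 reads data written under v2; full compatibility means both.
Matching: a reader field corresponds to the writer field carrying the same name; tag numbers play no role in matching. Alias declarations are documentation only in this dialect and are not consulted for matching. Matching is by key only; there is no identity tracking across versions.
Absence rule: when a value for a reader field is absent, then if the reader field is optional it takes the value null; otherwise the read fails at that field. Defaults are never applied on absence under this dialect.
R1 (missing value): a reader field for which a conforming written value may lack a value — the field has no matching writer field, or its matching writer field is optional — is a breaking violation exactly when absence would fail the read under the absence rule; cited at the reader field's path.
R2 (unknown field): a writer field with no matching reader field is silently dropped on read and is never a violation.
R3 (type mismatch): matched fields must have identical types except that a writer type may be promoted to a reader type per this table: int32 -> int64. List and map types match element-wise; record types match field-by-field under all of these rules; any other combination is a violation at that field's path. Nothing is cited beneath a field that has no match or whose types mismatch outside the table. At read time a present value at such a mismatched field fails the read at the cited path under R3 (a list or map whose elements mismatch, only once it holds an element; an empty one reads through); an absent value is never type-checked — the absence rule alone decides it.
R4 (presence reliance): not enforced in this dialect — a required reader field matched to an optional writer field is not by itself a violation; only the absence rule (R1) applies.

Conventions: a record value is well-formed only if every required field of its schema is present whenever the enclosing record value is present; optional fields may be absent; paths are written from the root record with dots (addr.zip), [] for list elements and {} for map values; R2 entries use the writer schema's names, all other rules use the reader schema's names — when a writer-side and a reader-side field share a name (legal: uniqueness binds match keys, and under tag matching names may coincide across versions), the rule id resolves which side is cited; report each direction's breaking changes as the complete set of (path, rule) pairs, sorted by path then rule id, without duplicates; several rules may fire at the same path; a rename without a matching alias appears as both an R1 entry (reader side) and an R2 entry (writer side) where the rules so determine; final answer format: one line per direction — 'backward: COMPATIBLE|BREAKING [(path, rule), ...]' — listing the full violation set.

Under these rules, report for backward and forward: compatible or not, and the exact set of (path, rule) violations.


backward: BREAKING [(locale, R1)]; forward: BREAKING [(balance, R1), (name, R1)]

in Invoice below, arrows point writer -> reader
backward analysis of Invoice with v2 as reader and v1 as writer:
  writer optional, bytes -> bytes: reader signature maps from writer signature
  writer required, string -> string: reader label maps from writer label
  locale: no writer-side match
  extras (writer side), unknown to reader
  name (writer side), unknown to reader
  balance (writer side), unknown to reader
  breaking: (locale, R1)
  => backward: BREAKING (1)
forward analysis of Invoice with v1 as reader and v2 as writer:
  extras: no writer-side match
  writer optional, bytes -> bytes: reader signature maps from writer signature
  writer required, string -> string: reader label maps from writer label
  name: no writer-side match
  balance: no writer-side match
  locale (writer side), unknown to reader
  breaking: (balance, R1)
  breaking: (name, R1)
  => forward: BREAKING (2)


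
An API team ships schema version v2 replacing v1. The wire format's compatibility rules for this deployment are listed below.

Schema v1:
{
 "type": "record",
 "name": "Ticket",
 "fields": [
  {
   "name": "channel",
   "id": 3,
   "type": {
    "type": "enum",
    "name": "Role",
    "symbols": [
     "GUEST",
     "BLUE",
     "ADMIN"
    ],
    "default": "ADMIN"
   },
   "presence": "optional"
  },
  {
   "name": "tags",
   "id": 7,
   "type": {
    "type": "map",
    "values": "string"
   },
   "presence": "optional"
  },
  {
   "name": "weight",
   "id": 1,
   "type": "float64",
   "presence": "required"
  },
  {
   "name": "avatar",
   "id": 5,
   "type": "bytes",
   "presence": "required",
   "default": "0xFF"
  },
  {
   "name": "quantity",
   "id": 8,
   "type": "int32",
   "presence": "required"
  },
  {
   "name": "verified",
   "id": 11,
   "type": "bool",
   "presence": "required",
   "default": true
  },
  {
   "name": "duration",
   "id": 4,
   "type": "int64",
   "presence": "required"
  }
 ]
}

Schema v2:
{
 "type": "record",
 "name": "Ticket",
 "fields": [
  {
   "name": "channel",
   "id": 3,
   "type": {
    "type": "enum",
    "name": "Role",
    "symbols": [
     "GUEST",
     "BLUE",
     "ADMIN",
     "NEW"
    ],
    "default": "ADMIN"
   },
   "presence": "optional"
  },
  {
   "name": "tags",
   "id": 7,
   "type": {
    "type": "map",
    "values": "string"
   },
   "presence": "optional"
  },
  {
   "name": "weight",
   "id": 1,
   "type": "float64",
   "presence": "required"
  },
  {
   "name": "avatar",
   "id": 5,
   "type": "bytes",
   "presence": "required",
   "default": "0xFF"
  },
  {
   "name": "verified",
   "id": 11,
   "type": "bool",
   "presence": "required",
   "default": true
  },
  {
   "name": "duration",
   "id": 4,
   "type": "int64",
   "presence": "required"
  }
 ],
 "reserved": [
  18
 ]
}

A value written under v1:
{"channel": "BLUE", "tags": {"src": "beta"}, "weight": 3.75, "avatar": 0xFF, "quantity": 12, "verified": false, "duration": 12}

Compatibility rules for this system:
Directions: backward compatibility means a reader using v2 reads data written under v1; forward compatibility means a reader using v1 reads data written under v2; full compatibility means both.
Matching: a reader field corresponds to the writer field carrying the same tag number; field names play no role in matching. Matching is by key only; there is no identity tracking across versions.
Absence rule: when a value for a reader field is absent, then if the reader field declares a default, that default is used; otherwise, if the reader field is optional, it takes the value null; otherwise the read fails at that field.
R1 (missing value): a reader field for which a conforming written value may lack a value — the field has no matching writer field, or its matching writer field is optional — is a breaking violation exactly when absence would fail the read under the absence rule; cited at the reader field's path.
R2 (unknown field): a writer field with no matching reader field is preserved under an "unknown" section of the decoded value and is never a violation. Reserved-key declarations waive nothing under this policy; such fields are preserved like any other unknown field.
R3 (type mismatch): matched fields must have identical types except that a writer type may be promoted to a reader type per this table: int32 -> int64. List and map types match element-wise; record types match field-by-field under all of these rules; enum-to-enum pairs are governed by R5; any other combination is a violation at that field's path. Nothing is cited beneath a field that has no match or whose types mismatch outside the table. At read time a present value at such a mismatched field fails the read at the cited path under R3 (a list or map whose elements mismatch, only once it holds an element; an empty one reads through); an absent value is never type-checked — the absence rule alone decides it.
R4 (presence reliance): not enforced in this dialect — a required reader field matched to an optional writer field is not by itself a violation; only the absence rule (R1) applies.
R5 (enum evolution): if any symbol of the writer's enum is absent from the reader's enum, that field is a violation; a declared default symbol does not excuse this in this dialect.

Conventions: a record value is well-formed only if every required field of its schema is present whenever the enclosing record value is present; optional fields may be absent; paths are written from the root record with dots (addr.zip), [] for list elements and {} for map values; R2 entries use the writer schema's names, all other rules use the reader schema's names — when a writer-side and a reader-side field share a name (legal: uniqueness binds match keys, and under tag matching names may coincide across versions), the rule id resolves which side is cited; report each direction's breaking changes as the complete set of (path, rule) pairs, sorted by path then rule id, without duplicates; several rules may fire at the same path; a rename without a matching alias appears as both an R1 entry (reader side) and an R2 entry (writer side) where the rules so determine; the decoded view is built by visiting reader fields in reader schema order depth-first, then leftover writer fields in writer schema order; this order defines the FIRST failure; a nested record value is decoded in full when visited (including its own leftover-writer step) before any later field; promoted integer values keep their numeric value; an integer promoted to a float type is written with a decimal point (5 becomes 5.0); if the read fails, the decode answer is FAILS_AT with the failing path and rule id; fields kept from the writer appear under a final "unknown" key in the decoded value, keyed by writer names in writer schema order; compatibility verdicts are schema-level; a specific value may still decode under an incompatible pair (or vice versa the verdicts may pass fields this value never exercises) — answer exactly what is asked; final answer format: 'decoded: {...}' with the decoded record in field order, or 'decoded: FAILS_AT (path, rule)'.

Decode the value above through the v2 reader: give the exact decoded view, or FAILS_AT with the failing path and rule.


decoded: {"channel": "BLUE", "tags": {"src": "beta"}, "weight": 3.75, "avatar": 0xFF, "verified": false, "duration": 12, "unknown": {"quantity": 12}}

the writer's type comes first in each Ticket pair
migrating the Ticket value to v2:
  channel := "BLUE"
  tags := {"src": "beta"}
  weight := 3.75
  avatar := 0xFF
  verified := false
  duration := 12
  writer quantity: kept under "unknown"
  => decoded: {"channel": "BLUE", "tags": {"src": "beta"}, "weight": 3.75, "avatar": 0xFF, "verified": false, "duration": 12, "unknown": {"quantity": 12}}
the rest of the Ticket diff is inert for this question:
  enum Role (field channel in record Ticket): symbol NEW added -> shifts the Ticket verdicts, not this decode


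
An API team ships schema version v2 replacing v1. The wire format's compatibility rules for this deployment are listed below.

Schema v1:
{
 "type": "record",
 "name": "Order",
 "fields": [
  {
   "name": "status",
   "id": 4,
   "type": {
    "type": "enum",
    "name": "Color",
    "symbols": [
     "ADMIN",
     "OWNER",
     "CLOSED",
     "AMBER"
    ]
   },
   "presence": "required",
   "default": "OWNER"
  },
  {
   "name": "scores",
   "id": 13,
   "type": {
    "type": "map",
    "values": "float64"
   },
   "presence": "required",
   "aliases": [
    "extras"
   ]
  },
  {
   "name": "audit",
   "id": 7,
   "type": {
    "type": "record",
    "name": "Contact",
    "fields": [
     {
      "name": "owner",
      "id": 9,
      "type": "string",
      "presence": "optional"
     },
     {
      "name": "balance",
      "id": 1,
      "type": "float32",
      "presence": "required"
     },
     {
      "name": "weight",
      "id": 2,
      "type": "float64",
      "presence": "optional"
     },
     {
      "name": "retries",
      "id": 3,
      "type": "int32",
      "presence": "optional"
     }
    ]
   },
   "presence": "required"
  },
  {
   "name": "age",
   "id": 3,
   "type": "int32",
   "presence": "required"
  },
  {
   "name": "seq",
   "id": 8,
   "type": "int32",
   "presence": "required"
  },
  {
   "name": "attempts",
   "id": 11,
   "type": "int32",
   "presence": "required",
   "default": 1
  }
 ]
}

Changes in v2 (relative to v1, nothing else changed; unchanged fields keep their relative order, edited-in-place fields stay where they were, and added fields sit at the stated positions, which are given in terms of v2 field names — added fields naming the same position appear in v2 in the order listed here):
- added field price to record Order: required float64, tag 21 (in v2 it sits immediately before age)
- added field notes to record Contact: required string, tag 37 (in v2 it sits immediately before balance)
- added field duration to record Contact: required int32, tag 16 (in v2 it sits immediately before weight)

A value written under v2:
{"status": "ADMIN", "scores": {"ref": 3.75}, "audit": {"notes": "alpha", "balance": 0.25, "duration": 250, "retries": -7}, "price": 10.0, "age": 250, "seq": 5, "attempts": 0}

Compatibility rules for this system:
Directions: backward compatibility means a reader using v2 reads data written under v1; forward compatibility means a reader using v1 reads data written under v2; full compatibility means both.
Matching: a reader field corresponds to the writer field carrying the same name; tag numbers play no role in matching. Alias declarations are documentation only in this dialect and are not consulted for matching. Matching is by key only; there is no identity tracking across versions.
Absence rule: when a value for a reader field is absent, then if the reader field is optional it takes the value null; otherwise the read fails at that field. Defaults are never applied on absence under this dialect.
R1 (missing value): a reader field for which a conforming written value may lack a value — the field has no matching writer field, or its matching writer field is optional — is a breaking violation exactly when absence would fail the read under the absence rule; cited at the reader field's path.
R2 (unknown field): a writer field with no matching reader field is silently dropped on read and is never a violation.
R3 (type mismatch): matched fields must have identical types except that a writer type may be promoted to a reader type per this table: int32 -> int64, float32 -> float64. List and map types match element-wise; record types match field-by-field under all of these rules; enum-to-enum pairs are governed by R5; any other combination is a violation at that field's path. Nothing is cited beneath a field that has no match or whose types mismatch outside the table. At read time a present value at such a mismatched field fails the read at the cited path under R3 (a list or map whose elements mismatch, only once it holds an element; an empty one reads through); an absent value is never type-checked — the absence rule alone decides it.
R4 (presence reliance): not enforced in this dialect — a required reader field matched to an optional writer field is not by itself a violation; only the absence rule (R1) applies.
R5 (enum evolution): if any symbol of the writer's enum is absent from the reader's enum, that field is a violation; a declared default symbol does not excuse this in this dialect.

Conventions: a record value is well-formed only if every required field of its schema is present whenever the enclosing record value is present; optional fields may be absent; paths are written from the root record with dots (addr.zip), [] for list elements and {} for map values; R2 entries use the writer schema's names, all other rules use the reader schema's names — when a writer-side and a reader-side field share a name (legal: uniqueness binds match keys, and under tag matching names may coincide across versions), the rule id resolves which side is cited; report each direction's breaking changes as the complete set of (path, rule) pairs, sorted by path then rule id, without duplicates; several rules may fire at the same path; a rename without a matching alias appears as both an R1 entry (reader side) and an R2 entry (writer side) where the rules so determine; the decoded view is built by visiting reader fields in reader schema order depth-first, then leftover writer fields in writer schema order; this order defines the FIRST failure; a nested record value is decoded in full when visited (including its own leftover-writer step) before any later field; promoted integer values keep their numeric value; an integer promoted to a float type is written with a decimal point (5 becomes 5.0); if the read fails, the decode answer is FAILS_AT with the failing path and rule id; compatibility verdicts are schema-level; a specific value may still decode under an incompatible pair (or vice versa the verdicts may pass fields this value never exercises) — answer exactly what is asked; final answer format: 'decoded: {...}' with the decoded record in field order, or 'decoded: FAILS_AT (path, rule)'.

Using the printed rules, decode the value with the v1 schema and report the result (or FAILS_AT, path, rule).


the writer's type comes first in each Order pair
migrating the Order value to v1:
  status := "ADMIN"
  scores := {"ref": 3.75}
  audit.owner := null (not supplied -> null)
  audit.balance := 0.25
  audit.weight := null (not supplied -> null)
  audit.retries := -7
  writer audit.notes: unmatched, discarded
  writer audit.duration: unmatched, discarded
  age := 250
  seq := 5
  attempts := 0
  writer price: unmatched, discarded
  => decoded: {"status": "ADMIN", "scores": {"ref": 3.75}, "audit": {"owner": null, "balance": 0.25, "weight": null, "retries": -7}, "age": 250, "seq": 5, "attempts": 0}
the rest of the Order diff is inert for this question:
  added field price to record Order: required float64, tag 21 (in v2 it sits immediately before age) -> changes Order's schema-level verdicts only — the decode of this value is the same
  added field duration to record Contact: required int32, tag 16 (in v2 it sits immediately before weight) -> changes Order's schema-level verdicts only — the decode of this value is the same
  added field notes to record Contact: required string, tag 37 (in v2 it sits immediately before balance) -> changes Order's schema-level verdicts only — the decode of this value is the same

decoded: {"status": "ADMIN", "scores": {"ref": 3.75}, "audit": {"owner": null, "balance": 0.25, "weight": null, "retries": -7}, "age": 250, "seq": 5, "attempts": 0}


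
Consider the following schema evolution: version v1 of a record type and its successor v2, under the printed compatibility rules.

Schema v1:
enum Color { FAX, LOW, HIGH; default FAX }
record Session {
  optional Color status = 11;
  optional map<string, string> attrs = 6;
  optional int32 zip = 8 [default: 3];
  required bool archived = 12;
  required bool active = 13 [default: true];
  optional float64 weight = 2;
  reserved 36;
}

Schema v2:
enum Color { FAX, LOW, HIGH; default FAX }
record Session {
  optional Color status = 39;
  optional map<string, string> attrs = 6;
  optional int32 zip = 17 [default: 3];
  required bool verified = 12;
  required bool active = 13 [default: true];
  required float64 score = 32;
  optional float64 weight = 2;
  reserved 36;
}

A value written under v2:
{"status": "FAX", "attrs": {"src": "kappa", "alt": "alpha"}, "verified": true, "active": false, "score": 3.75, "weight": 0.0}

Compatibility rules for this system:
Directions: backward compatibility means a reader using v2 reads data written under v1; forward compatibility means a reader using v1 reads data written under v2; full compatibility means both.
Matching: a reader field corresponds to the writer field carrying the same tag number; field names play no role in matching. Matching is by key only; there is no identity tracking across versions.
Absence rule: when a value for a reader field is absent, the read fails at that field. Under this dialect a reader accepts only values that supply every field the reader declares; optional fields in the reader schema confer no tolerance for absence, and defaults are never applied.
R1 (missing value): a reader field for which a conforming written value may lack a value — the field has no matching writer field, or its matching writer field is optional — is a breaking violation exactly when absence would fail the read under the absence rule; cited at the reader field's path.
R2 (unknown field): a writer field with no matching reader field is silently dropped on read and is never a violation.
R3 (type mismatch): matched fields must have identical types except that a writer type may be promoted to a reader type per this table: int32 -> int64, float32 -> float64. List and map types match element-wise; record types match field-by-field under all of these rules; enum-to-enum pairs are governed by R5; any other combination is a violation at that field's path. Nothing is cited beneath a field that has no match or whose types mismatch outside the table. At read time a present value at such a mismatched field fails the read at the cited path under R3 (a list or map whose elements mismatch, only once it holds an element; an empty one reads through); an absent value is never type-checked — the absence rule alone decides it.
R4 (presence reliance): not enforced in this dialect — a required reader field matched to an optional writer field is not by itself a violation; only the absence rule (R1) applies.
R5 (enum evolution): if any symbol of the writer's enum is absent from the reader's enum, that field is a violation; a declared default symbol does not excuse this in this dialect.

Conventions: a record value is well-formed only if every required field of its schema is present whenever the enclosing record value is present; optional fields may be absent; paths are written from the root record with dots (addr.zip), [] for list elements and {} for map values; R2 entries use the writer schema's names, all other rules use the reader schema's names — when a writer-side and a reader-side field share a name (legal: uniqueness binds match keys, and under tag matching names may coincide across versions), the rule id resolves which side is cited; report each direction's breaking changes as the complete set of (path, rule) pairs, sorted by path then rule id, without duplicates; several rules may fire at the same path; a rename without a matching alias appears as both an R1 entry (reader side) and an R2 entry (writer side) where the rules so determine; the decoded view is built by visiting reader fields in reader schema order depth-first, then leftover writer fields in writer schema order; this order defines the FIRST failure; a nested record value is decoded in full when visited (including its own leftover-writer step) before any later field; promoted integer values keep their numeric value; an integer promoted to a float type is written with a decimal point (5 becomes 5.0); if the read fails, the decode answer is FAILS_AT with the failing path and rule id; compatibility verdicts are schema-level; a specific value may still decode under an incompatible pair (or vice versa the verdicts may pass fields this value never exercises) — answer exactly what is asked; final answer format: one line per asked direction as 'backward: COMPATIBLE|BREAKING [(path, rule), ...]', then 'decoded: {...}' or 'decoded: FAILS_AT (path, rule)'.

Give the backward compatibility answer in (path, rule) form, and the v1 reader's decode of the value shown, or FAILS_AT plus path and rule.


arrows below run writer -> reader for Session
backward for Session (reader v2, writer v1):
  status: no writer match
  attrs <- attrs (map<string, string> -> map<string, string>, writer optional)
  zip: no writer match
  verified <- archived (bool -> bool, writer required)
  active <- active (bool -> bool, writer required)
  score: no writer match
  weight <- weight (float64 -> float64, writer optional)
  status (writer side), unknown to reader
  zip (writer side), unknown to reader
  breaking: (attrs, R1)
  breaking: (score, R1)
  breaking: (status, R1)
  breaking: (weight, R1)
  breaking: (zip, R1)
  => 5 violation(s): backward is BREAKING for Session
decode walk for Session under reader schema v1:
  read fails at status under R1 (no fill)
  => FAILS_AT (status, R1)
diffs on Session not affecting the asked answer:
  field zip in record Session: tag 8 changed to 17 -> fires no rule on Session, leaving the asked answer as it is
  renamed field archived to verified in record Session -> fires no rule on Session, leaving the asked answer as it is

backward: BREAKING [(attrs, R1), (score, R1), (status, R1), (weight, R1), (zip, R1)]; decoded: FAILS_AT (status, R1)


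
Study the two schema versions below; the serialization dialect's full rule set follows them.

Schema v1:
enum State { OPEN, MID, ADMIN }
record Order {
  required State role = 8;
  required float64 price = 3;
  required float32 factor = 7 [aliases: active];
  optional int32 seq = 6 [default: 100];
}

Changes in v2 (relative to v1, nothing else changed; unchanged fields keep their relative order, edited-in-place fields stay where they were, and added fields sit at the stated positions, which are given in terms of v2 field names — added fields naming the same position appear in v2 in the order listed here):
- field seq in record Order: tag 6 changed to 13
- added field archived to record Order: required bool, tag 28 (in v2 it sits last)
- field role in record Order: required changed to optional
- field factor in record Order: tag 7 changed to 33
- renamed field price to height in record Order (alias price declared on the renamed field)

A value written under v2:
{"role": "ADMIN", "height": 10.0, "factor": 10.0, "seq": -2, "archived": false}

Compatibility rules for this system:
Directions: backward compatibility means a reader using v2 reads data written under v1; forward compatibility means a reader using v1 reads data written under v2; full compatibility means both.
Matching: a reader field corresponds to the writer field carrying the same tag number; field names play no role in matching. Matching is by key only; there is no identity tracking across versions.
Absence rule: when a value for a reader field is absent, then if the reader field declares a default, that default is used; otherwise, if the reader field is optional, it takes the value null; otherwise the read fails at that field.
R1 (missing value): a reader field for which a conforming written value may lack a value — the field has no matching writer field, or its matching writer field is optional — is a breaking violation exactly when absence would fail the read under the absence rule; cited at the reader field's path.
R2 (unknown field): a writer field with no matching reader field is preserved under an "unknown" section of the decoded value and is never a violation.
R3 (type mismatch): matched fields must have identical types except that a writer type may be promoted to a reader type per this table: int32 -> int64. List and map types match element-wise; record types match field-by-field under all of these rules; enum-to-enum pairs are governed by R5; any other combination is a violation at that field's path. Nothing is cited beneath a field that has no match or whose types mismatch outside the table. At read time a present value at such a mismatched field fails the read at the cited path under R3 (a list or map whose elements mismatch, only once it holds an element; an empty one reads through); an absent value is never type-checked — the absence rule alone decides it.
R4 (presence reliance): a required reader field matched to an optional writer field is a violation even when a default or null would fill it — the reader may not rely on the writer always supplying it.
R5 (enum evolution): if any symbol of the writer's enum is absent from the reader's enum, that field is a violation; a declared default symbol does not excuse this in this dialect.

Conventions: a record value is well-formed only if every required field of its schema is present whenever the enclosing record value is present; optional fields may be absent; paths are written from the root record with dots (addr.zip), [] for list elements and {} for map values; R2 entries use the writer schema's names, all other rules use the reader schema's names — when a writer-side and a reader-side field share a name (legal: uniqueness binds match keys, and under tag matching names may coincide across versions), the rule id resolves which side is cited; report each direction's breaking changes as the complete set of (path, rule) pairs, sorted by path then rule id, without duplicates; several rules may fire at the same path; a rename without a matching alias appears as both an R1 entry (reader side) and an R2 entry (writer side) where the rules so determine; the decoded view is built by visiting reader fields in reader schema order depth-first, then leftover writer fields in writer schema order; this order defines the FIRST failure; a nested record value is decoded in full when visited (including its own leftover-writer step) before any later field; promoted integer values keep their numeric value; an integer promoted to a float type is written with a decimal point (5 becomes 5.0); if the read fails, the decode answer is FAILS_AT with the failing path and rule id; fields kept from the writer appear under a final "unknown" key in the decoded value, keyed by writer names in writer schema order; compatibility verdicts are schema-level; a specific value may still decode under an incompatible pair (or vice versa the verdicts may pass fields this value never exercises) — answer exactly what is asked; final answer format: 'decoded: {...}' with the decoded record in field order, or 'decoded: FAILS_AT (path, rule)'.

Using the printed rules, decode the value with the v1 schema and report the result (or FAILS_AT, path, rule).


decoded: FAILS_AT (factor, R1)

each type pair in Order: writer, then reader
decode walk for Order under reader schema v1:
  role := "ADMIN"
  price := 10.0 (from writer height)
  read fails at factor under R1 (no fill)
  => FAILS_AT (factor, R1)
checking off the Order differences that do not matter here:
  field seq in record Order: tag 6 changed to 13 -> fires no rule on Order under this dialect and leaves the result unchanged
  added field archived to record Order: required bool, tag 28 (in v2 it sits last) -> affects the rule determinations only; this particular Order value decodes identically
  field role in record Order: required changed to optional -> affects the rule determinations only; this particular Order value decodes identically
  renamed field price to height in record Order (alias price declared on the renamed field) -> fires no rule on Order under this dialect and leaves the result unchanged
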